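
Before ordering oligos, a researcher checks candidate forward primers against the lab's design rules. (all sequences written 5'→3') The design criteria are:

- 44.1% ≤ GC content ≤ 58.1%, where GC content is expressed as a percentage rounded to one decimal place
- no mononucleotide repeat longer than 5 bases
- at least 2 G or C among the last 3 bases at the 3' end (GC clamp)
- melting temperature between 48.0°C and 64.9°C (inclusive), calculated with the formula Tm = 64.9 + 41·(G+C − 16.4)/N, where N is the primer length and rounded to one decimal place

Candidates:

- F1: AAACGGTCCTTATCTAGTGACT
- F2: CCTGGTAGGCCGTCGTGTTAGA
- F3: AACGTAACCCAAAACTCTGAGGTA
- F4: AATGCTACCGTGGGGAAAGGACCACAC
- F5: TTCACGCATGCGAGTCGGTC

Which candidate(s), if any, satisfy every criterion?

F4 only.

F1 (22 nt, A=6 T=7 G=4 C=5): GC 9/22 = 40.9%, outside 44.1–58.1% ✗; longest run = 3 ✓; 3' end ACT has 1 G/C, need ≥2 ✗; Tm = 64.9 + 41·(9 − 16.4)/22 = 51.1°C ✓ — fails.
F2 (22 nt, A=3 T=6 G=8 C=5): GC 13/22 = 59.1%, outside 44.1–58.1% ✗; longest run = 2 ✓; 3' end AGA has 1 G/C, need ≥2 ✗; Tm = 64.9 + 41·(13 − 16.4)/22 = 58.6°C ✓ — fails.
F3 (24 nt, A=10 T=4 G=4 C=6): GC 10/24 = 41.7%, outside 44.1–58.1% ✗; longest run = 4 ✓; 3' end GTA has 1 G/C, need ≥2 ✗; Tm = 64.9 + 41·(10 − 16.4)/24 = 54.0°C ✓ — fails.
F4 (27 nt, A=9 T=3 G=8 C=7): GC 15/27 = 55.6% ✓; longest run = 4 ✓; 3' end CAC has 2 G/C ✓; Tm = 64.9 + 41·(15 − 16.4)/27 = 62.8°C ✓ — passes.
F5 (20 nt, A=3 T=5 G=6 C=6): GC 12/20 = 60.0%, outside 44.1–58.1% ✗; longest run = 2 ✓; 3' end GTC has 2 G/C ✓; Tm = 64.9 + 41·(12 − 16.4)/20 = 55.9°C ✓ — fails.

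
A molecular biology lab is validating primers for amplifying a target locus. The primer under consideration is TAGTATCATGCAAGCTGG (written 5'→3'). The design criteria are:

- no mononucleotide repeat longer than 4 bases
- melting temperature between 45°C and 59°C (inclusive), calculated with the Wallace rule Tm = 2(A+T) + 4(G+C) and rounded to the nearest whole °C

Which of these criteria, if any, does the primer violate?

Meets all criteria.

Base counts: A=5, T=5, G=5, C=3 (length 18).
homopolymer run: longest run = 2 ✓
Tm: Tm = 2·10 + 4·8 = 52°C ✓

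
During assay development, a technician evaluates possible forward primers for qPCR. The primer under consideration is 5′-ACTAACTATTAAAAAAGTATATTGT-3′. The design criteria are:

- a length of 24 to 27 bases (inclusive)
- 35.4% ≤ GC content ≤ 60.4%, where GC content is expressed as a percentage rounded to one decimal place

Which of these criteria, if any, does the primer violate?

Fails: GC content.

Base counts: A=12, T=9, G=2, C=2 (length 25).
length: length 25 ✓
GC content: GC 4/25 = 16.0%, outside 35.4–60.4% ✗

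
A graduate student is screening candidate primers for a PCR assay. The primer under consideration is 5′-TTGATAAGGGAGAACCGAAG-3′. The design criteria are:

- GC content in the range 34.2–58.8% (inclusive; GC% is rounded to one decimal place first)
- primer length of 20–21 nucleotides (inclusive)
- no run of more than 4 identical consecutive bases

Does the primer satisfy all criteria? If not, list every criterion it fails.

Meets all criteria.

Base counts: A=8, T=3, G=7, C=2 (length 20).
GC content: GC 9/20 = 45.0% ✓
length: length 20 ✓
homopolymer run: longest run = 3 ✓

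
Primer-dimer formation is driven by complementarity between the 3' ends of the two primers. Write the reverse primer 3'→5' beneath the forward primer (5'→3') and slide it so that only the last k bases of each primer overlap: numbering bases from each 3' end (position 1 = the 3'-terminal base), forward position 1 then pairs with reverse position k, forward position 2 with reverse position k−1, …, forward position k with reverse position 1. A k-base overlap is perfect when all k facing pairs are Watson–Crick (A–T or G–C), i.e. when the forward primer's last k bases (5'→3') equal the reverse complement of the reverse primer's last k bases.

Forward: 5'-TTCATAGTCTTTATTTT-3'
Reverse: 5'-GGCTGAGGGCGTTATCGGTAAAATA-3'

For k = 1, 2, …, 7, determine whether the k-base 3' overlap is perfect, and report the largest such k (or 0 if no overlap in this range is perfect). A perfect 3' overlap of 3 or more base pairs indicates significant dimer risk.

Longest perfect overlap: 6 complementary base pairs; significant dimer risk (threshold 3).

Last 7 bases (5'→3') — forward …TTATTTT, reverse …TAAAATA.
Reverse complement of the reverse primer's last 7 bases: TATTTTA; its first k bases are the reverse complement of the reverse primer's last k bases, so a perfect k-base overlap needs the forward primer's last k bases to equal them.
Comparing (forward last k vs required): k=1: T vs T ✓; k=2: TT vs TA ✗; k=3: TTT vs TAT ✗; k=4: TTTT vs TATT ✗; k=5: ATTTT vs TATTT ✗; k=6: TATTTT vs TATTTT ✓; k=7: TTATTTT vs TATTTTA ✗.
Perfect overlaps at k = 1, 6; the largest is 6.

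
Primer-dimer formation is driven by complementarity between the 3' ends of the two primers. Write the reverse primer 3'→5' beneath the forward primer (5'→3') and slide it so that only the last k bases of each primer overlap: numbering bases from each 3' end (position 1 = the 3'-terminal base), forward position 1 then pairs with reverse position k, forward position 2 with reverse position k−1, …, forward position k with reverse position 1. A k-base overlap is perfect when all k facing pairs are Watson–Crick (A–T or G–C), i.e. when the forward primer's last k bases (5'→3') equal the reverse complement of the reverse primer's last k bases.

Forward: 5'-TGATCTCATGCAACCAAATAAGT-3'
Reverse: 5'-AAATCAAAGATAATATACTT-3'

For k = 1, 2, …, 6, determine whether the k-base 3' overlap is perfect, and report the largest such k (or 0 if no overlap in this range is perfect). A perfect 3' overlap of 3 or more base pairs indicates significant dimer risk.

Longest perfect overlap: 4 complementary base pairs; significant dimer risk (threshold 3).

Last 6 bases (5'→3') — forward …ATAAGT, reverse …ATACTT.
Reverse complement of the reverse primer's last 6 bases: AAGTAT; its first k bases are the reverse complement of the reverse primer's last k bases, so a perfect k-base overlap needs the forward primer's last k bases to equal them.
Comparing (forward last k vs required): k=1: T vs A ✗; k=2: GT vs AA ✗; k=3: AGT vs AAG ✗; k=4: AAGT vs AAGT ✓; k=5: TAAGT vs AAGTA ✗; k=6: ATAAGT vs AAGTAT ✗.
Only k = 4 is perfect, so the longest perfect 3' overlap is 4.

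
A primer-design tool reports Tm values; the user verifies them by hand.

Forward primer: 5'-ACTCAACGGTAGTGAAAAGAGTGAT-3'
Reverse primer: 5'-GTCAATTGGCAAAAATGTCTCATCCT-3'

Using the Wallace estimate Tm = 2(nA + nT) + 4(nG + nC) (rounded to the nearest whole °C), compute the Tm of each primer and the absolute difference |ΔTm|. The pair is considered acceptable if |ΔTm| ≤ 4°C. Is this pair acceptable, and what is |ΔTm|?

Forward: A=10 T=5 G=7 C=3 → Tm = 2·15 + 4·10 = 70°C.
Reverse: A=8 T=8 G=4 C=6 → Tm = 2·16 + 4·10 = 72°C.
|ΔTm| = |70 − 72| = 2°C, ≤ 4°C.

|ΔTm| = 2°C; the pair is acceptable.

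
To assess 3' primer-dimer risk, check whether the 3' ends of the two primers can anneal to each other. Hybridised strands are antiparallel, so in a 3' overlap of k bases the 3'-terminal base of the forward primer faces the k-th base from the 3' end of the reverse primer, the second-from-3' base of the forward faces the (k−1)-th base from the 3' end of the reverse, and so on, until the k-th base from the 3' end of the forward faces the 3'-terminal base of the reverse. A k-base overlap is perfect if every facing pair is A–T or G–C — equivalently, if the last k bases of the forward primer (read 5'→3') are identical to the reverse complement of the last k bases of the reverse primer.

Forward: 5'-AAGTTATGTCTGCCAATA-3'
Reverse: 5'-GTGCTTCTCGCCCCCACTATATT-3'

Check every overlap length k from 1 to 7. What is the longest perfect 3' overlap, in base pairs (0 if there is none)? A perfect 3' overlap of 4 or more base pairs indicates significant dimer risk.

Longest perfect overlap: 4 complementary base pairs; significant dimer risk (threshold 4).

Last 7 bases (5'→3') — forward …GCCAATA, reverse …CTATATT.
Reverse complement of the reverse primer's last 7 bases: AATATAG; its first k bases are the reverse complement of the reverse primer's last k bases, so a perfect k-base overlap needs the forward primer's last k bases to equal them.
Comparing (forward last k vs required): k=1: A vs A ✓; k=2: TA vs AA ✗; k=3: ATA vs AAT ✗; k=4: AATA vs AATA ✓; k=5: CAATA vs AATAT ✗; k=6: CCAATA vs AATATA ✗; k=7: GCCAATA vs AATATAG ✗.
Perfect overlaps at k = 1, 4; the largest is 4.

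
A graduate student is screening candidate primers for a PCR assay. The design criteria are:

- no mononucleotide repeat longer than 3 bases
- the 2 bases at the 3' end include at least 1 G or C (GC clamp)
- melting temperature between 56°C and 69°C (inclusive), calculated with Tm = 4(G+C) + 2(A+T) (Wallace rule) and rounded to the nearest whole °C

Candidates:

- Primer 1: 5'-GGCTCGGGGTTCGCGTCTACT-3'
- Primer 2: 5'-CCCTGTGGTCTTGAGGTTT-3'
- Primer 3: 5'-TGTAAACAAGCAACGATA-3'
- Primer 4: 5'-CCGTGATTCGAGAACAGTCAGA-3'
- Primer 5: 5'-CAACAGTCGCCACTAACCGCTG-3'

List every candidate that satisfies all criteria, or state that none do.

Primer 4 only.

Primer 1 (21 nt, A=1 T=6 G=8 C=6): longest run = 4, exceeds 3 ✗; 3' end CT has 1 G/C ✓; Tm = 2·7 + 4·14 = 70°C, outside 56–69°C ✗ — fails.
Primer 2 (19 nt, A=1 T=8 G=6 C=4): longest run = 3 ✓; 3' end TT has 0 G/C, need ≥1 ✗; Tm = 2·9 + 4·10 = 58°C ✓ — fails.
Primer 3 (18 nt, A=9 T=3 G=3 C=3): longest run = 3 ✓; 3' end TA has 0 G/C, need ≥1 ✗; Tm = 2·12 + 4·6 = 48°C, outside 56–69°C ✗ — fails.
Primer 4 (22 nt, A=7 T=4 G=6 C=5): longest run = 2 ✓; 3' end GA has 1 G/C ✓; Tm = 2·11 + 4·11 = 66°C ✓ — passes.
Primer 5 (22 nt, A=6 T=3 G=4 C=9): longest run = 2 ✓; 3' end TG has 1 G/C ✓; Tm = 2·9 + 4·13 = 70°C, outside 56–69°C ✗ — fails.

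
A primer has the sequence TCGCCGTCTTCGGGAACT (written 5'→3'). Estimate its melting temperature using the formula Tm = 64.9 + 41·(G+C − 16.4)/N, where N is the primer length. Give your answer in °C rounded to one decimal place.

Base counts: A=2, T=5, G=5, C=6; G+C = 11, N = 18.
Tm = 64.9 + 41·(11 − 16.4)/18 = 64.9 + -221.40/18 = 52.6°C.

52.6°C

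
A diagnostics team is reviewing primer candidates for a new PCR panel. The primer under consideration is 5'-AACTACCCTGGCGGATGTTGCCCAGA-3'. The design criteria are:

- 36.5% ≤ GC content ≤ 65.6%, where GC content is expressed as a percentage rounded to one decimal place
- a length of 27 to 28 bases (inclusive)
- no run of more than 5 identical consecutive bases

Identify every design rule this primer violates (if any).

Fails: length.

Base counts: A=6, T=5, G=7, C=8 (length 26).
GC content: GC 15/26 = 57.7% ✓
length: length 26, outside 27–28 ✗
homopolymer run: longest run = 3 ✓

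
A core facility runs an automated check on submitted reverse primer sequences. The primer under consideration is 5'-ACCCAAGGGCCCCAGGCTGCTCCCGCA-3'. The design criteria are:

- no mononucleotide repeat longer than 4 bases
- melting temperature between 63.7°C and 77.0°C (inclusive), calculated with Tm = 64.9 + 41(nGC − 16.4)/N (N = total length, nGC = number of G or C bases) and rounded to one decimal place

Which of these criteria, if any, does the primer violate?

Meets all criteria.

Base counts: A=5, T=2, G=7, C=13 (length 27).
homopolymer run: longest run = 4 ✓
Tm: Tm = 64.9 + 41·(20 − 16.4)/27 = 70.4°C ✓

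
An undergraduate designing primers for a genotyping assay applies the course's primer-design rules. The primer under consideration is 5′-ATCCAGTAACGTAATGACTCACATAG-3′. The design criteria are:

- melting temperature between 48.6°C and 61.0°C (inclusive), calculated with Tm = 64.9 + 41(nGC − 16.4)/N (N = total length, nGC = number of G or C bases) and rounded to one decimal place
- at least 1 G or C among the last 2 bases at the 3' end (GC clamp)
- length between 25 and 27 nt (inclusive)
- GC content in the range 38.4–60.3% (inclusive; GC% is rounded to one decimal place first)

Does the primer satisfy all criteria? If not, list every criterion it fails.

Meets all criteria.

Base counts: A=10, T=6, G=4, C=6 (length 26).
Tm: Tm = 64.9 + 41·(10 − 16.4)/26 = 54.8°C ✓
GC clamp: 3' end AG has 1 G/C ✓
length: length 26 ✓
GC content: GC 10/26 = 38.5% ✓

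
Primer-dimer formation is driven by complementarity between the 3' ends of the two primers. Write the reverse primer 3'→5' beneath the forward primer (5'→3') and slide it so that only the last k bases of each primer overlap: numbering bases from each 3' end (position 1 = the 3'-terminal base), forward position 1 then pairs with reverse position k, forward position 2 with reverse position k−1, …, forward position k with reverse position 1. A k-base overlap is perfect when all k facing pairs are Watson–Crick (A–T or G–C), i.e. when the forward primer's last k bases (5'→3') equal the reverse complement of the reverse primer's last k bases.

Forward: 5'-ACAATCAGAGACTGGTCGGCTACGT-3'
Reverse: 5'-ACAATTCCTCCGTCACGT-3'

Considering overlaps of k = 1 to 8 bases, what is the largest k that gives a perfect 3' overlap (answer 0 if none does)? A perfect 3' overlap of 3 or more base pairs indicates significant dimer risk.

Last 8 bases (5'→3') — forward …GGCTACGT, reverse …CGTCACGT.
Reverse complement of the reverse primer's last 8 bases: ACGTGACG; its first k bases are the reverse complement of the reverse primer's last k bases, so a perfect k-base overlap needs the forward primer's last k bases to equal them.
Comparing (forward last k vs required): k=1: T vs A ✗; k=2: GT vs AC ✗; k=3: CGT vs ACG ✗; k=4: ACGT vs ACGT ✓; k=5: TACGT vs ACGTG ✗; k=6: CTACGT vs ACGTGA ✗; k=7: GCTACGT vs ACGTGAC ✗; k=8: GGCTACGT vs ACGTGACG ✗.
Only k = 4 is perfect, so the longest perfect 3' overlap is 4.

Longest perfect overlap: 4 complementary base pairs; significant dimer risk (threshold 3).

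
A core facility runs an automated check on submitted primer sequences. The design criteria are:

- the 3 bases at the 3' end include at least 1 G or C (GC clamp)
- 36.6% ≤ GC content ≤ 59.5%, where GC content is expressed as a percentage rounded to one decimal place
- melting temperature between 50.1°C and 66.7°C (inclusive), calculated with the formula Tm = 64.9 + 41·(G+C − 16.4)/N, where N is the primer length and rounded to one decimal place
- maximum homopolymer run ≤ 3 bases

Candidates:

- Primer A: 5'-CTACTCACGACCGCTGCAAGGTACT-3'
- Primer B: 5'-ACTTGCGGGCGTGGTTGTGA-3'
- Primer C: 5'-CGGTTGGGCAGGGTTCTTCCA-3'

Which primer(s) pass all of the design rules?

Primer A (25 nt, A=6 T=5 G=5 C=9): 3' end ACT has 1 G/C ✓; GC 14/25 = 56.0% ✓; Tm = 64.9 + 41·(14 − 16.4)/25 = 61.0°C ✓; longest run = 2 ✓ — passes.
Primer B (20 nt, A=2 T=6 G=9 C=3): 3' end TGA has 1 G/C ✓; GC 12/20 = 60.0%, outside 36.6–59.5% ✗; Tm = 64.9 + 41·(12 − 16.4)/20 = 55.9°C ✓; longest run = 3 ✓ — fails.
Primer C (21 nt, A=2 T=6 G=8 C=5): 3' end CCA has 2 G/C ✓; GC 13/21 = 61.9%, outside 36.6–59.5% ✗; Tm = 64.9 + 41·(13 − 16.4)/21 = 58.3°C ✓; longest run = 3 ✓ — fails.

Primer A only.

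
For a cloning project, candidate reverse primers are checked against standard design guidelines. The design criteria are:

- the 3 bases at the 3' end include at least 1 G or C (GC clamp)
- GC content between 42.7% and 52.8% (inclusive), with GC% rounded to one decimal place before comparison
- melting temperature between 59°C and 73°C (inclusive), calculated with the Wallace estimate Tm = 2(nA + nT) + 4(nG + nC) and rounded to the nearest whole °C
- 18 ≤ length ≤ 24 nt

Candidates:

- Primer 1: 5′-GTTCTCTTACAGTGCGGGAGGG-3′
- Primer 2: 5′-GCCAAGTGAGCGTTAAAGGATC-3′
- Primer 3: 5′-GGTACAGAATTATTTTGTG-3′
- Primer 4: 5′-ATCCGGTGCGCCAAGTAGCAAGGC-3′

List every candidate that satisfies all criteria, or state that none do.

Primer 2 only.

Primer 1 (22 nt, A=3 T=6 G=9 C=4): 3' end GGG has 3 G/C ✓; GC 13/22 = 59.1%, outside 42.7–52.8% ✗; Tm = 2·9 + 4·13 = 70°C ✓; length 22 ✓ — fails.
Primer 2 (22 nt, A=7 T=4 G=7 C=4): 3' end ATC has 1 G/C ✓; GC 11/22 = 50.0% ✓; Tm = 2·11 + 4·11 = 66°C ✓; length 22 ✓ — passes.
Primer 3 (19 nt, A=5 T=8 G=5 C=1): 3' end GTG has 2 G/C ✓; GC 6/19 = 31.6%, outside 42.7–52.8% ✗; Tm = 2·13 + 4·6 = 50°C, outside 59–73°C ✗; length 19 ✓ — fails.
Primer 4 (24 nt, A=6 T=3 G=8 C=7): 3' end GGC has 3 G/C ✓; GC 15/24 = 62.5%, outside 42.7–52.8% ✗; Tm = 2·9 + 4·15 = 78°C, outside 59–73°C ✗; length 24 ✓ — fails.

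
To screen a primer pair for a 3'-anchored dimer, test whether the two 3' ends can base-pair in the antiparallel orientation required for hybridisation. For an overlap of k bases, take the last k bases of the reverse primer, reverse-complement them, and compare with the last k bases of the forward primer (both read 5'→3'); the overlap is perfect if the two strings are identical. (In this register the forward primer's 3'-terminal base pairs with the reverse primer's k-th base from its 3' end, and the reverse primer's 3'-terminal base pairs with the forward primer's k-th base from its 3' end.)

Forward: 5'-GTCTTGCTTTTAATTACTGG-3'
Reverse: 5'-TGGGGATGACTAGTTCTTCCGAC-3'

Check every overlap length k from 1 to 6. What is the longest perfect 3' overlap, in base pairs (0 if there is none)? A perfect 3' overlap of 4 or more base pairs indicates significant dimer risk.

Last 6 bases (5'→3') — forward …TACTGG, reverse …TCCGAC.
Reverse complement of the reverse primer's last 6 bases: GTCGGA; its first k bases are the reverse complement of the reverse primer's last k bases, so a perfect k-base overlap needs the forward primer's last k bases to equal them.
Comparing (forward last k vs required): k=1: G vs G ✓; k=2: GG vs GT ✗; k=3: TGG vs GTC ✗; k=4: CTGG vs GTCG ✗; k=5: ACTGG vs GTCGG ✗; k=6: TACTGG vs GTCGGA ✗.
Only k = 1 is perfect, so the longest perfect 3' overlap is 1.

Longest perfect overlap: 1 complementary base pair; below the dimer-risk threshold (threshold 4).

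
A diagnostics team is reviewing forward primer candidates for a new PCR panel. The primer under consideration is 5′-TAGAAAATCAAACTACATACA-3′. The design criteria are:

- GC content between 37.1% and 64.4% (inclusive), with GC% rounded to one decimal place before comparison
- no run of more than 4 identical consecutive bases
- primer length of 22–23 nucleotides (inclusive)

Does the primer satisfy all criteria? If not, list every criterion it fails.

Base counts: A=12, T=4, G=1, C=4 (length 21).
GC content: GC 5/21 = 23.8%, outside 37.1–64.4% ✗
homopolymer run: longest run = 4 ✓
length: length 21, outside 22–23 ✗

Fails: GC content, length.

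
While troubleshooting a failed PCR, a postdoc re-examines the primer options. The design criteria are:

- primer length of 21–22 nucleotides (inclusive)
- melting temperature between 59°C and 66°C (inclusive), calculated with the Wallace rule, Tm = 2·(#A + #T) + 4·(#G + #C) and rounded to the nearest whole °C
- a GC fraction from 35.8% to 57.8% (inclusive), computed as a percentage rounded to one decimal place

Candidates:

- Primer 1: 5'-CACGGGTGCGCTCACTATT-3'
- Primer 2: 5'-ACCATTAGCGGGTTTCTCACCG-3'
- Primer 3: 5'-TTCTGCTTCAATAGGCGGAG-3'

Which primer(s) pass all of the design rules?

Primer 1 (19 nt, A=3 T=5 G=5 C=6): length 19, outside 21–22 ✗; Tm = 2·8 + 4·11 = 60°C ✓; GC 11/19 = 57.9%, outside 35.8–57.8% ✗ — fails.
Primer 2 (22 nt, A=4 T=6 G=5 C=7): length 22 ✓; Tm = 2·10 + 4·12 = 68°C, outside 59–66°C ✗; GC 12/22 = 54.5% ✓ — fails.
Primer 3 (20 nt, A=4 T=6 G=6 C=4): length 20, outside 21–22 ✗; Tm = 2·10 + 4·10 = 60°C ✓; GC 10/20 = 50.0% ✓ — fails.

None of the candidates satisfy all criteria.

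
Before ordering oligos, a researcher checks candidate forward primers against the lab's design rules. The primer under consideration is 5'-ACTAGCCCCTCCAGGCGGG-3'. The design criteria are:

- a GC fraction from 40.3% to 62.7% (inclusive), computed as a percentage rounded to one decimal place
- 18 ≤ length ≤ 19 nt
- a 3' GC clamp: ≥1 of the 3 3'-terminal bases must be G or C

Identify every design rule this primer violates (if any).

Base counts: A=3, T=2, G=6, C=8 (length 19).
GC content: GC 14/19 = 73.7%, outside 40.3–62.7% ✗
length: length 19 ✓
GC clamp: 3' end GGG has 3 G/C ✓

Fails: GC content.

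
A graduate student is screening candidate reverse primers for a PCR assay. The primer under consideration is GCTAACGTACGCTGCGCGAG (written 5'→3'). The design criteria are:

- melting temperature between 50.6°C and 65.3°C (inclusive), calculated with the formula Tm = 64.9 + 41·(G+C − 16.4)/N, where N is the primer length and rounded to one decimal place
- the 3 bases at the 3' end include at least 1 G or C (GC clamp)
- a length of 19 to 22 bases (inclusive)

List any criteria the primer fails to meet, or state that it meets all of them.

Meets all criteria.

Base counts: A=4, T=3, G=7, C=6 (length 20).
Tm: Tm = 64.9 + 41·(13 − 16.4)/20 = 57.9°C ✓
GC clamp: 3' end GAG has 2 G/C ✓
length: length 20 ✓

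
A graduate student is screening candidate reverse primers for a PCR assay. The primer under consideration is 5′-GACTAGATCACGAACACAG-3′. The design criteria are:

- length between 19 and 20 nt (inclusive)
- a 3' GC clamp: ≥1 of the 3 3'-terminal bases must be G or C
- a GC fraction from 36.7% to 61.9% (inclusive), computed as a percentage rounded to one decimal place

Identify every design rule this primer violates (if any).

Base counts: A=8, T=2, G=4, C=5 (length 19).
length: length 19 ✓
GC clamp: 3' end CAG has 2 G/C ✓
GC content: GC 9/19 = 47.4% ✓

Meets all criteria.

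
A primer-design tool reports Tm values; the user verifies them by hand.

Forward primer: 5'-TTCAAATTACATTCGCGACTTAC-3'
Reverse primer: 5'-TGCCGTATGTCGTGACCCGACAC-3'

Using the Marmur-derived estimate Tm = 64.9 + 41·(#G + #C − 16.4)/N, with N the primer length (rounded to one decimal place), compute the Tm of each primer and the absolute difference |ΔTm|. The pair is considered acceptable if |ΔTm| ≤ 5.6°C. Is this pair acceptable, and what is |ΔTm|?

Forward: G+C = 8, N = 23 → Tm = 64.9 + 41·(8 − 16.4)/23 = 49.9°C.
Reverse: G+C = 14, N = 23 → Tm = 64.9 + 41·(14 − 16.4)/23 = 60.6°C.
|ΔTm| = |49.9 − 60.6| = 10.7°C, > 5.6°C.

|ΔTm| = 10.7°C; the pair is not acceptable.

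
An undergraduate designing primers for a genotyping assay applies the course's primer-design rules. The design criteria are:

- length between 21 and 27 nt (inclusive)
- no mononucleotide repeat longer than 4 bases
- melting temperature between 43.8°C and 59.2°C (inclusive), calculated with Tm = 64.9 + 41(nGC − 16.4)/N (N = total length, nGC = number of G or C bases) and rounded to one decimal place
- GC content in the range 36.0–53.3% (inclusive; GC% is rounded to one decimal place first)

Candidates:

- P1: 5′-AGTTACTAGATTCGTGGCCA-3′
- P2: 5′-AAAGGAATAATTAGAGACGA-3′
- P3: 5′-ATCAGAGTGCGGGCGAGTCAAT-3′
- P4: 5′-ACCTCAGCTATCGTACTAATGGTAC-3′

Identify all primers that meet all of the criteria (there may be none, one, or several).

P4 only.

P1 (20 nt, A=5 T=6 G=5 C=4): length 20, outside 21–27 ✗; longest run = 2 ✓; Tm = 64.9 + 41·(9 − 16.4)/20 = 49.7°C ✓; GC 9/20 = 45.0% ✓ — fails.
P2 (20 nt, A=11 T=3 G=5 C=1): length 20, outside 21–27 ✗; longest run = 3 ✓; Tm = 64.9 + 41·(6 − 16.4)/20 = 43.6°C, outside 43.8–59.2°C ✗; GC 6/20 = 30.0%, outside 36.0–53.3% ✗ — fails.
P3 (22 nt, A=6 T=4 G=8 C=4): length 22 ✓; longest run = 3 ✓; Tm = 64.9 + 41·(12 − 16.4)/22 = 56.7°C ✓; GC 12/22 = 54.5%, outside 36.0–53.3% ✗ — fails.
P4 (25 nt, A=7 T=7 G=4 C=7): length 25 ✓; longest run = 2 ✓; Tm = 64.9 + 41·(11 − 16.4)/25 = 56.0°C ✓; GC 11/25 = 44.0% ✓ — passes.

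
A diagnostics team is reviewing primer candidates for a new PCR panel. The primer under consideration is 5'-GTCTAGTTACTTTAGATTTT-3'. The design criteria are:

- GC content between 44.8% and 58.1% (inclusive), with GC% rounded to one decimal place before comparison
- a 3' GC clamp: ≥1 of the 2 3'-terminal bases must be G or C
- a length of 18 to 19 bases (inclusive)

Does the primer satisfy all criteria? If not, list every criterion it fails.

Base counts: A=4, T=11, G=3, C=2 (length 20).
GC content: GC 5/20 = 25.0%, outside 44.8–58.1% ✗
GC clamp: 3' end TT has 0 G/C, need ≥1 ✗
length: length 20, outside 18–19 ✗

Fails: GC content, GC clamp, length.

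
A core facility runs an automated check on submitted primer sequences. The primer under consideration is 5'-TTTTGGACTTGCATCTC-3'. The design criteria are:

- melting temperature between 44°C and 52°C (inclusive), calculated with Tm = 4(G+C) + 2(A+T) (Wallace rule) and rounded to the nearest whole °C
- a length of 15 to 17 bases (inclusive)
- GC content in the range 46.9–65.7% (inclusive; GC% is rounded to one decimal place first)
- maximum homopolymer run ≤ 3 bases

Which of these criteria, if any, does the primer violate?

Fails: GC content, homopolymer run.

Base counts: A=2, T=8, G=3, C=4 (length 17).
Tm: Tm = 2·10 + 4·7 = 48°C ✓
length: length 17 ✓
GC content: GC 7/17 = 41.2%, outside 46.9–65.7% ✗
homopolymer run: longest run = 4, exceeds 3 ✗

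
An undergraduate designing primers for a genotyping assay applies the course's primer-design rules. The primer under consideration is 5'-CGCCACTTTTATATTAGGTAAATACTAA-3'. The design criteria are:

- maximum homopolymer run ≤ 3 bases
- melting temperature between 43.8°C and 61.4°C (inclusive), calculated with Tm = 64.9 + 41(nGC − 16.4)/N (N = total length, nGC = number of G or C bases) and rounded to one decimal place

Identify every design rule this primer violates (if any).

Fails: homopolymer run.

Base counts: A=10, T=10, G=3, C=5 (length 28).
homopolymer run: longest run = 4, exceeds 3 ✗
Tm: Tm = 64.9 + 41·(8 − 16.4)/28 = 52.6°C ✓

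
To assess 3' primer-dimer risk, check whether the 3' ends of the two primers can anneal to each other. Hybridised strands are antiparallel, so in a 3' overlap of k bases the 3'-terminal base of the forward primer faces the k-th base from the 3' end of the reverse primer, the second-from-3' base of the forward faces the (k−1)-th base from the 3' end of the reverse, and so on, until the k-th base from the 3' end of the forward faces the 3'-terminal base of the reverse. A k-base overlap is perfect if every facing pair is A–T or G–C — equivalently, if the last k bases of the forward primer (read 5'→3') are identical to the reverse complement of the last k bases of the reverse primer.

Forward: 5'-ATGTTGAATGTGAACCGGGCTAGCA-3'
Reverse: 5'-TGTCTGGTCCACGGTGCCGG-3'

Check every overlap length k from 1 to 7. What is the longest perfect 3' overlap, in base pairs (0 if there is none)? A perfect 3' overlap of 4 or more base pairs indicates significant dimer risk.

Last 7 bases (5'→3') — forward …GCTAGCA, reverse …GTGCCGG.
Reverse complement of the reverse primer's last 7 bases: CCGGCAC; its first k bases are the reverse complement of the reverse primer's last k bases, so a perfect k-base overlap needs the forward primer's last k bases to equal them.
Comparing (forward last k vs required): k=1: A vs C ✗; k=2: CA vs CC ✗; k=3: GCA vs CCG ✗; k=4: AGCA vs CCGG ✗; k=5: TAGCA vs CCGGC ✗; k=6: CTAGCA vs CCGGCA ✗; k=7: GCTAGCA vs CCGGCAC ✗.
No overlap length from 1 to 7 is perfect, so the longest perfect 3' overlap is 0.

Longest perfect overlap: 0 complementary base pairs; below the dimer-risk threshold (threshold 4).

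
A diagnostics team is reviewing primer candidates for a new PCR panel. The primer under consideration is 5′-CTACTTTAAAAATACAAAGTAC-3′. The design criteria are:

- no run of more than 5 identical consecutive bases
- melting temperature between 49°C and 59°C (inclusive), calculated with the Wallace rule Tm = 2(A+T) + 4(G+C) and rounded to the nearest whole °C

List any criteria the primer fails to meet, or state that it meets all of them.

Base counts: A=11, T=6, G=1, C=4 (length 22).
homopolymer run: longest run = 5 ✓
Tm: Tm = 2·17 + 4·5 = 54°C ✓

Meets all criteria.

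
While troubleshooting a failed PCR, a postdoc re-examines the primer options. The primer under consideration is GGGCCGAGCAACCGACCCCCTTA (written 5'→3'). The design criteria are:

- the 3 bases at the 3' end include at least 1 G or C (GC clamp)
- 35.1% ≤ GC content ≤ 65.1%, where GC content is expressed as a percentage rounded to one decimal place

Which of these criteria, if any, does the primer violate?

Base counts: A=5, T=2, G=6, C=10 (length 23).
GC clamp: 3' end TTA has 0 G/C, need ≥1 ✗
GC content: GC 16/23 = 69.6%, outside 35.1–65.1% ✗

Fails: GC clamp, GC content.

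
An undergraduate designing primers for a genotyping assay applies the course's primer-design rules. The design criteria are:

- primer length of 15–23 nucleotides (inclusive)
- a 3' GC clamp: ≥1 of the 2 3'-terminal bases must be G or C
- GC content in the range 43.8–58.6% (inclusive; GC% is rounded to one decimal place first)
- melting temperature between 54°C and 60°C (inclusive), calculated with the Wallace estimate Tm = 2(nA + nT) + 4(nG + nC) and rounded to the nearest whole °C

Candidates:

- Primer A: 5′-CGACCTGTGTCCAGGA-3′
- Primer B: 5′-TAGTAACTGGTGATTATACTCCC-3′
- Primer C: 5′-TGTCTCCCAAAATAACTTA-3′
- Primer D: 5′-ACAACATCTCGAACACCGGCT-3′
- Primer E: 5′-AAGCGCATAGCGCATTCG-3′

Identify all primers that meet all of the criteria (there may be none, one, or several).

Primer A (16 nt, A=3 T=3 G=5 C=5): length 16 ✓; 3' end GA has 1 G/C ✓; GC 10/16 = 62.5%, outside 43.8–58.6% ✗; Tm = 2·6 + 4·10 = 52°C, outside 54–60°C ✗ — fails.
Primer B (23 nt, A=6 T=8 G=4 C=5): length 23 ✓; 3' end CC has 2 G/C ✓; GC 9/23 = 39.1%, outside 43.8–58.6% ✗; Tm = 2·14 + 4·9 = 64°C, outside 54–60°C ✗ — fails.
Primer C (19 nt, A=7 T=6 G=1 C=5): length 19 ✓; 3' end TA has 0 G/C, need ≥1 ✗; GC 6/19 = 31.6%, outside 43.8–58.6% ✗; Tm = 2·13 + 4·6 = 50°C, outside 54–60°C ✗ — fails.
Primer D (21 nt, A=7 T=3 G=3 C=8): length 21 ✓; 3' end CT has 1 G/C ✓; GC 11/21 = 52.4% ✓; Tm = 2·10 + 4·11 = 64°C, outside 54–60°C ✗ — fails.
Primer E (18 nt, A=5 T=3 G=5 C=5): length 18 ✓; 3' end CG has 2 G/C ✓; GC 10/18 = 55.6% ✓; Tm = 2·8 + 4·10 = 56°C ✓ — passes.

Primer E only.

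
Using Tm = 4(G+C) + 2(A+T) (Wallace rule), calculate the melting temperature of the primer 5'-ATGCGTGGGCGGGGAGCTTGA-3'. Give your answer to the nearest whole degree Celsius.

Base counts: A=3, T=4, G=11, C=3 (length 21).
Tm = 2·(3+4) + 4·(11+3) = 2·7 + 4·14 = 14 + 56 = 70°C.

70°C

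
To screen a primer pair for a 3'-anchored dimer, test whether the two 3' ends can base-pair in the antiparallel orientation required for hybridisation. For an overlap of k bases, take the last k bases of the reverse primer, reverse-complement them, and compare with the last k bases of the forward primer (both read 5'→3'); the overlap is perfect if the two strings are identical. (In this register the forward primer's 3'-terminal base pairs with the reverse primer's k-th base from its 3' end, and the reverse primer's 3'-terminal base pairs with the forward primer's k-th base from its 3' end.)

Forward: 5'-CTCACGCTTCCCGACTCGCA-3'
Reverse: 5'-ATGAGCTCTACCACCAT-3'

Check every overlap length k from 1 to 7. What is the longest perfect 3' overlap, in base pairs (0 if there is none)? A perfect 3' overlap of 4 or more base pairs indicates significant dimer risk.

Last 7 bases (5'→3') — forward …ACTCGCA, reverse …CCACCAT.
Reverse complement of the reverse primer's last 7 bases: ATGGTGG; its first k bases are the reverse complement of the reverse primer's last k bases, so a perfect k-base overlap needs the forward primer's last k bases to equal them.
Comparing (forward last k vs required): k=1: A vs A ✓; k=2: CA vs AT ✗; k=3: GCA vs ATG ✗; k=4: CGCA vs ATGG ✗; k=5: TCGCA vs ATGGT ✗; k=6: CTCGCA vs ATGGTG ✗; k=7: ACTCGCA vs ATGGTGG ✗.
Only k = 1 is perfect, so the longest perfect 3' overlap is 1.

Longest perfect overlap: 1 complementary base pair; below the dimer-risk threshold (threshold 4).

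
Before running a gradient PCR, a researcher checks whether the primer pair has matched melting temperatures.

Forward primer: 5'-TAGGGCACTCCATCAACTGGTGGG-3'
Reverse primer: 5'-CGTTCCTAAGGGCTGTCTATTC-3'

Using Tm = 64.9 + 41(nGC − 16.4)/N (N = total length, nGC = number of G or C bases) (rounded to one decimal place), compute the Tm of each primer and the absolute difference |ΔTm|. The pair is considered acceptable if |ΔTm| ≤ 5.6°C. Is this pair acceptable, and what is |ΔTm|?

Forward: G+C = 14, N = 24 → Tm = 64.9 + 41·(14 − 16.4)/24 = 60.8°C.
Reverse: G+C = 11, N = 22 → Tm = 64.9 + 41·(11 − 16.4)/22 = 54.8°C.
|ΔTm| = |60.8 − 54.8| = 6.0°C, > 5.6°C.

|ΔTm| = 6.0°C; the pair is not acceptable.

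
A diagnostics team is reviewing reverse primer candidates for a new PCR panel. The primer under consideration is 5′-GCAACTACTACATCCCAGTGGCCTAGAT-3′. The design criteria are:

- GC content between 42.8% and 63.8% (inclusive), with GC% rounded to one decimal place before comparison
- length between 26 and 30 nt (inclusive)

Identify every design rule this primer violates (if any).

Base counts: A=8, T=6, G=5, C=9 (length 28).
GC content: GC 14/28 = 50.0% ✓
length: length 28 ✓

Meets all criteria.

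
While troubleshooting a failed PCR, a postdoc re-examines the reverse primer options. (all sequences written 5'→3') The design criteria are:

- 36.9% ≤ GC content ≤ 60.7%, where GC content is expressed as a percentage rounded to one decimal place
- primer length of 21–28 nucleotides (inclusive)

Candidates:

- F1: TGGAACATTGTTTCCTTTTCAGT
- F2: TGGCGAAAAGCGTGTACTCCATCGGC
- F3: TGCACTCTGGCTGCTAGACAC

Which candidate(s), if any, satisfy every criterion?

F2 and F3.

F1 (23 nt, A=4 T=11 G=4 C=4): GC 8/23 = 34.8%, outside 36.9–60.7% ✗; length 23 ✓ — fails.
F2 (26 nt, A=6 T=5 G=8 C=7): GC 15/26 = 57.7% ✓; length 26 ✓ — passes.
F3 (21 nt, A=4 T=5 G=5 C=7): GC 12/21 = 57.1% ✓; length 21 ✓ — passes.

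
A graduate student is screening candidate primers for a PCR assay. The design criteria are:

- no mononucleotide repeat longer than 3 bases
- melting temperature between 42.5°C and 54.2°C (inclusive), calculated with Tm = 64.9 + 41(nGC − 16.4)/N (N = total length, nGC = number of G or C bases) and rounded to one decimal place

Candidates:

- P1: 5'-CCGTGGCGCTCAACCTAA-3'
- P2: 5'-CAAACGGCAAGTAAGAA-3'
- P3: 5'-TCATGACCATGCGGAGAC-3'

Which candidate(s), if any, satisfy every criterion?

P1 and P3.

P1 (18 nt, A=4 T=3 G=4 C=7): longest run = 2 ✓; Tm = 64.9 + 41·(11 − 16.4)/18 = 52.6°C ✓ — passes.
P2 (17 nt, A=9 T=1 G=4 C=3): longest run = 3 ✓; Tm = 64.9 + 41·(7 − 16.4)/17 = 42.2°C, outside 42.5–54.2°C ✗ — fails.
P3 (18 nt, A=5 T=3 G=5 C=5): longest run = 2 ✓; Tm = 64.9 + 41·(10 − 16.4)/18 = 50.3°C ✓ — passes.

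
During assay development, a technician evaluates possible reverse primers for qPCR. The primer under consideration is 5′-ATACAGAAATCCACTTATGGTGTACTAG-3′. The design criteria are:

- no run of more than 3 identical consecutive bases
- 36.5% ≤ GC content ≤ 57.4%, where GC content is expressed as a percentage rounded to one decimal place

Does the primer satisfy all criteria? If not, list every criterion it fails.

Base counts: A=10, T=8, G=5, C=5 (length 28).
homopolymer run: longest run = 3 ✓
GC content: GC 10/28 = 35.7%, outside 36.5–57.4% ✗

Fails: GC content.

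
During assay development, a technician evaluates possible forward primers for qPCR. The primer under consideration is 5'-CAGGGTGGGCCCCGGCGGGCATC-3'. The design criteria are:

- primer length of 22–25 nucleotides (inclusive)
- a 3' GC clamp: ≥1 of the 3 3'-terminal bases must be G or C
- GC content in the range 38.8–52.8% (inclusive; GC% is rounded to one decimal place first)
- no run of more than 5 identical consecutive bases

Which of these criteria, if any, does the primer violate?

Fails: GC content.

Base counts: A=2, T=2, G=11, C=8 (length 23).
length: length 23 ✓
GC clamp: 3' end ATC has 1 G/C ✓
GC content: GC 19/23 = 82.6%, outside 38.8–52.8% ✗
homopolymer run: longest run = 4 ✓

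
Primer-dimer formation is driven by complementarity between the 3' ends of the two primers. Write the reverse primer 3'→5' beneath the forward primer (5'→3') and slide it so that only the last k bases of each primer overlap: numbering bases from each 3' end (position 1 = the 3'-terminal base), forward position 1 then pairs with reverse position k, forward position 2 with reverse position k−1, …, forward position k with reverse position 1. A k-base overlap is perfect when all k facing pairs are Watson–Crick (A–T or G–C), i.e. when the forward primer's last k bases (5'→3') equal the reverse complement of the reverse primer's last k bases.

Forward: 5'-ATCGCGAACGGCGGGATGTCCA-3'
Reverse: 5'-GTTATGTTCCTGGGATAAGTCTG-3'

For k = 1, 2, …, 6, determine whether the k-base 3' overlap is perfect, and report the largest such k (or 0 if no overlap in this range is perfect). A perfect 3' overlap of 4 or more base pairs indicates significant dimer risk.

Longest perfect overlap: 2 complementary base pairs; below the dimer-risk threshold (threshold 4).

Last 6 bases (5'→3') — forward …TGTCCA, reverse …AGTCTG.
Reverse complement of the reverse primer's last 6 bases: CAGACT; its first k bases are the reverse complement of the reverse primer's last k bases, so a perfect k-base overlap needs the forward primer's last k bases to equal them.
Comparing (forward last k vs required): k=1: A vs C ✗; k=2: CA vs CA ✓; k=3: CCA vs CAG ✗; k=4: TCCA vs CAGA ✗; k=5: GTCCA vs CAGAC ✗; k=6: TGTCCA vs CAGACT ✗.
Only k = 2 is perfect, so the longest perfect 3' overlap is 2.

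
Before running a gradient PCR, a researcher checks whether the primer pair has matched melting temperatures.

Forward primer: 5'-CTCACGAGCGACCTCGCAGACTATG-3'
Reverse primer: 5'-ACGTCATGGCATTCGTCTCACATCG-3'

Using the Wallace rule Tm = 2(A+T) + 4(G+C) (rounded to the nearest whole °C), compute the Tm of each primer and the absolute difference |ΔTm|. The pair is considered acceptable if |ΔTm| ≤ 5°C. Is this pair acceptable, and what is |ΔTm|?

Forward: A=6 T=4 G=6 C=9 → Tm = 2·10 + 4·15 = 80°C.
Reverse: A=5 T=7 G=5 C=8 → Tm = 2·12 + 4·13 = 76°C.
|ΔTm| = |80 − 76| = 4°C, ≤ 5°C.

|ΔTm| = 4°C; the pair is acceptable.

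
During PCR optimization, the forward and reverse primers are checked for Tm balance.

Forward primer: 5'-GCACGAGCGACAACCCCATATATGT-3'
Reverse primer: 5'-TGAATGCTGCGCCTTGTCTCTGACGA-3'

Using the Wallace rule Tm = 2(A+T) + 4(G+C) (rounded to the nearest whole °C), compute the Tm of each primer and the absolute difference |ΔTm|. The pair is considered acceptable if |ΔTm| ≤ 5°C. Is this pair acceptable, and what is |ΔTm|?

|ΔTm| = 4°C; the pair is acceptable.

Forward: A=8 T=4 G=5 C=8 → Tm = 2·12 + 4·13 = 76°C.
Reverse: A=4 T=8 G=7 C=7 → Tm = 2·12 + 4·14 = 80°C.
|ΔTm| = |76 − 80| = 4°C, ≤ 5°C.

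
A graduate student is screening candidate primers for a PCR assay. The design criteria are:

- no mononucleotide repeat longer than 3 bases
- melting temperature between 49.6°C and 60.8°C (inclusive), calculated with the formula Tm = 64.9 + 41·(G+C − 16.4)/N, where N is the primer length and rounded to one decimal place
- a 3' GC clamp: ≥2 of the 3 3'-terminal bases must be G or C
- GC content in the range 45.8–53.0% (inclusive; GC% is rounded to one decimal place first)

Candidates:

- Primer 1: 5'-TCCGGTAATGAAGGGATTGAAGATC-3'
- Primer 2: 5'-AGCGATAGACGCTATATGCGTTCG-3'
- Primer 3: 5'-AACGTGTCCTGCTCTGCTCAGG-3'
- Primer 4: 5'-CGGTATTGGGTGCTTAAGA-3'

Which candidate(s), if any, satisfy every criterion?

Primer 2 only.

Primer 1 (25 nt, A=8 T=6 G=8 C=3): longest run = 3 ✓; Tm = 64.9 + 41·(11 − 16.4)/25 = 56.0°C ✓; 3' end ATC has 1 G/C, need ≥2 ✗; GC 11/25 = 44.0%, outside 45.8–53.0% ✗ — fails.
Primer 2 (24 nt, A=6 T=6 G=7 C=5): longest run = 2 ✓; Tm = 64.9 + 41·(12 − 16.4)/24 = 57.4°C ✓; 3' end TCG has 2 G/C ✓; GC 12/24 = 50.0% ✓ — passes.
Primer 3 (22 nt, A=3 T=6 G=6 C=7): longest run = 2 ✓; Tm = 64.9 + 41·(13 − 16.4)/22 = 58.6°C ✓; 3' end AGG has 2 G/C ✓; GC 13/22 = 59.1%, outside 45.8–53.0% ✗ — fails.
Primer 4 (19 nt, A=4 T=6 G=7 C=2): longest run = 3 ✓; Tm = 64.9 + 41·(9 − 16.4)/19 = 48.9°C, outside 49.6–60.8°C ✗; 3' end AGA has 1 G/C, need ≥2 ✗; GC 9/19 = 47.4% ✓ — fails.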